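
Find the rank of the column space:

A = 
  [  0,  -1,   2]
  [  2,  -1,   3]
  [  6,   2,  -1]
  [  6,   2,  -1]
dim(Col(A)) = 2

Row reduce:
Swap R1 ↔ R2
R3 → R3 - (3)·R1
R4 → R4 - (3)·R1
R3 → R3 + (5)·R2
R4 → R4 + (5)·R2
REF = 
  [  2,  -1,   3]
  [  0,  -1,   2]
  [  0,   0,   0]
  [  0,   0,   0]
Pivot columns: 1, 2 → 2 pivots.
dim(Col(A)) = number of pivot columns = 2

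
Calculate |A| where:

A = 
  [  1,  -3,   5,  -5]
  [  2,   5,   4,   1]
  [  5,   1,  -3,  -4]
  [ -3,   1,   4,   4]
-169

Cofactor expansion along row 1: det(A) = a₁₁M₁₁ - a₁₂M₁₂ + a₁₃M₁₃ - a₁₄M₁₄

M₁₁ = det[[5, 4, 1]; [1, -3, -4]; [1, 4, 4]]
  = (5)·((-3)(4) - (-4)(4)) - (4)·((1)(4) - (-4)(1)) + (1)·((1)(4) - (-3)(1))
  = (5)(4) - (4)(8) + (1)(7)
  = -5
M₁₂ = det[[2, 4, 1]; [5, -3, -4]; [-3, 4, 4]]
  = (2)·((-3)(4) - (-4)(4)) - (4)·((5)(4) - (-4)(-3)) + (1)·((5)(4) - (-3)(-3))
  = (2)(4) - (4)(8) + (1)(11)
  = -13
M₁₃ = det[[2, 5, 1]; [5, 1, -4]; [-3, 1, 4]]
  = (2)·((1)(4) - (-4)(1)) - (5)·((5)(4) - (-4)(-3)) + (1)·((5)(1) - (1)(-3))
  = (2)(8) - (5)(8) + (1)(8)
  = -16
M₁₄ = det[[2, 5, 4]; [5, 1, -3]; [-3, 1, 4]]
  = (2)·((1)(4) - (-3)(1)) - (5)·((5)(4) - (-3)(-3)) + (4)·((5)(1) - (1)(-3))
  = (2)(7) - (5)(11) + (4)(8)
  = -9

det(A) = (1)(-5) - (-3)(-13) + (5)(-16) - (-5)(-9) = -169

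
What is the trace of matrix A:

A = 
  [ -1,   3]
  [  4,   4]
3

tr(A) = -1 + 4 = 3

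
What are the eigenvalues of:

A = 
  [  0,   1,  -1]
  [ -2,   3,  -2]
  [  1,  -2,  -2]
λ = 1, √7, -√7  (≈ 1, 2.646, -2.646)

Characteristic polynomial: det(λI - A) = λ³ - λ² - 7λ + 7
Testing integer divisors of the constant term: p(1) = 0, so (λ - 1) is a factor:
p(λ) = (λ - 1)(λ² - 7)
λ² - 7 = 0  ⇒  λ = (0 ± √((0)² - 4·(-7)))/2 = (0 ± √(28))/2
  = √7,  -√7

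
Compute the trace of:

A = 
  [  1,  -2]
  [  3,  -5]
-4

tr(A) = 1 + -5 = -4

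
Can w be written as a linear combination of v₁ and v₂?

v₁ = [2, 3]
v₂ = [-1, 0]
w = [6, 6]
Yes

Form the augmented matrix and row-reduce:
[v₁|v₂|w] = 
  [  2,  -1,   6]
  [  3,   0,   6]
R2 → R2 - (3/2)·R1
REF = 
  [  2,  -1,   6]
  [  0, 3/2,  -3]

No row of the form [0 0 | nonzero], so the system is consistent. Back-substitution gives c₁ = 2, c₂ = -2: w = (2)·v₁ + (-2)·v₂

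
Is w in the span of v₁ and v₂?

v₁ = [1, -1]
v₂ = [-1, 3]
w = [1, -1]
Yes

Form the augmented matrix and row-reduce:
[v₁|v₂|w] = 
  [  1,  -1,   1]
  [ -1,   3,  -1]
R2 → R2 + (1)·R1
REF = 
  [  1,  -1,   1]
  [  0,   2,   0]

No row of the form [0 0 | nonzero], so the system is consistent. Back-substitution gives c₁ = 1, c₂ = 0: w = (1)·v₁ + (0)·v₂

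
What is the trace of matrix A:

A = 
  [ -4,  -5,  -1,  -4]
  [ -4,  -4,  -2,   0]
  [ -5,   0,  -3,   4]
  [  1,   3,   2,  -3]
-14

tr(A) = -4 + -4 + -3 + -3 = -14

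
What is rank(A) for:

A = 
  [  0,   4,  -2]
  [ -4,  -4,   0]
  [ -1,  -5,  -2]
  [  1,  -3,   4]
Row reduce:
Swap R1 ↔ R2
R3 → R3 - (1/4)·R1
R4 → R4 + (1/4)·R1
R3 → R3 + (1)·R2
R4 → R4 + (1)·R2
R4 → R4 + (1/2)·R3
REF = 
  [ -4,  -4,   0]
  [  0,   4,  -2]
  [  0,   0,  -4]
  [  0,   0,   0]
Pivot columns: 1, 2, 3 → 3 pivots.

rank(A) = 3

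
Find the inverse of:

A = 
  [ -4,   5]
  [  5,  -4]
det(A) = (-4)(-4) - (5)(5) = -9
For a 2×2 matrix, A⁻¹ = (1/det(A)) · [[d, -b], [-c, a]]
    = (-1/9) · [[-4, -5], [-5, -4]]

A⁻¹ = 
  [4/9, 5/9]
  [5/9, 4/9]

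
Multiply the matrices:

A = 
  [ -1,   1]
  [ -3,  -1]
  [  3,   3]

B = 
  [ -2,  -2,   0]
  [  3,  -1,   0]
A is 3×2 and B is 2×3, so AB is 3×3. Each entry is (row of A)·(column of B):
AB[1,1] = (-1)(-2) + (1)(3) = 5
AB[1,2] = (-1)(-2) + (1)(-1) = 1
AB[1,3] = (-1)(0) + (1)(0) = 0
AB[2,1] = (-3)(-2) + (-1)(3) = 3
AB[2,2] = (-3)(-2) + (-1)(-1) = 7
AB[2,3] = (-3)(0) + (-1)(0) = 0
AB[3,1] = (3)(-2) + (3)(3) = 3
AB[3,2] = (3)(-2) + (3)(-1) = -9
AB[3,3] = (3)(0) + (3)(0) = 0

AB = 
  [  5,   1,   0]
  [  3,   7,   0]
  [  3,  -9,   0]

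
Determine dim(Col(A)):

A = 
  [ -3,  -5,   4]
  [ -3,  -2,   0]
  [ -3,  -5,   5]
Row reduce:
R2 → R2 - (1)·R1
R3 → R3 - (1)·R1
REF = 
  [ -3,  -5,   4]
  [  0,   3,  -4]
  [  0,   0,   1]
Pivot columns: 1, 2, 3 → 3 pivots.
dim(Col(A)) = number of pivot columns = 3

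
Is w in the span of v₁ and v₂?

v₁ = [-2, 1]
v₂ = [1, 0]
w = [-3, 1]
Yes

Form the augmented matrix and row-reduce:
[v₁|v₂|w] = 
  [ -2,   1,  -3]
  [  1,   0,   1]
R2 → R2 + (1/2)·R1
REF = 
  [  -2,    1,   -3]
  [   0,  1/2, -1/2]

No row of the form [0 0 | nonzero], so the system is consistent. Back-substitution gives c₁ = 1, c₂ = -1: w = (1)·v₁ + (-1)·v₂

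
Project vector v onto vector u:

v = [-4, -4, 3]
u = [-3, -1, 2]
proj_u(v) = [-33/7, -11/7, 22/7]

v·u = (-4)(-3) + (-4)(-1) + (3)(2) = 22
u·u = (-3)² + (-1)² + (2)² = 14
proj_u(v) = (v·u / u·u) × u = (22/14) × u = (11/7) × u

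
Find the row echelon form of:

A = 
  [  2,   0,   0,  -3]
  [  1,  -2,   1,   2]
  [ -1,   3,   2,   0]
Row operations:
R2 → R2 - (1/2)·R1
R3 → R3 + (1/2)·R1
R3 → R3 + (3/2)·R2

Resulting echelon form:
REF = 
  [   2,    0,    0,   -3]
  [   0,   -2,    1,  7/2]
  [   0,    0,  7/2, 15/4]

Rank = 3 (number of non-zero pivot rows).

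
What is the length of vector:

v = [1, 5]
5.099

||v||₂ = √((1)² + (5)²) = √26 = 5.099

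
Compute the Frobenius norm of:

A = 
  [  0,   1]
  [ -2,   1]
||A||_F = 2.449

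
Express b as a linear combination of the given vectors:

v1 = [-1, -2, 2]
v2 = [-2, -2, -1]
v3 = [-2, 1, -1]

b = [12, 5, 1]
c1 = -2, c2 = -2, c3 = -3

b = -2·v1 + -2·v2 + -3·v3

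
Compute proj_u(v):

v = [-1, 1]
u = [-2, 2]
proj_u(v) = [-1, 1]

v·u = (-1)(-2) + (1)(2) = 4
u·u = (-2)² + (2)² = 8
proj_u(v) = (v·u / u·u) × u = (4/8) × u = (1/2) × u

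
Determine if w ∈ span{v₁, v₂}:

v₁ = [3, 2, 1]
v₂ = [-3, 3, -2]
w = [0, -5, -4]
No

Form the augmented matrix and row-reduce:
[v₁|v₂|w] = 
  [  3,  -3,   0]
  [  2,   3,  -5]
  [  1,  -2,  -4]
R2 → R2 - (2/3)·R1
R3 → R3 - (1/3)·R1
R3 → R3 + (1/5)·R2
REF = 
  [  3,  -3,   0]
  [  0,   5,  -5]
  [  0,   0,  -5]

Row 3 reads [0 0 | -5], i.e. 0 = -5, so the system is inconsistent and w ∉ span{v₁, v₂}.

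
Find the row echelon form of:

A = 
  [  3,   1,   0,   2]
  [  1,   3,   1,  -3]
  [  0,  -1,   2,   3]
Row operations:
R2 → R2 - (1/3)·R1
R3 → R3 + (3/8)·R2

Resulting echelon form:
REF = 
  [    3,     1,     0,     2]
  [    0,   8/3,     1, -11/3]
  [    0,     0,  19/8,  13/8]

Rank = 3 (number of non-zero pivot rows).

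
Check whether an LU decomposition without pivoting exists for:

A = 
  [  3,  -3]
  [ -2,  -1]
Yes.
A[1,1] = 3 ≠ 0, so Gaussian elimination proceeds without a row swap: multiplier ℓ₂₁ = (-2)/(3) = -2/3, and U[2,2] = -1 - (-2/3)(-3) = -3.
L = 
  [   1,    0]
  [-2/3,    1]
U = 
  [  3,  -3]
  [  0,  -3]
Check row 2 of LU: [(-2/3)(3), (-2/3)(-3) + (-3)] = [-2, -1] = row 2 of A ✓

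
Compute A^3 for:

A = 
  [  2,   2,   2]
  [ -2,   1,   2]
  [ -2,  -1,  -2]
A^3 = 
  [-24,  -8,  -8]
  [  2, -19, -18]
  [ 14,   3,   2]

A² = A·A:
A²[1,1] = (2)(2) + (2)(-2) + (2)(-2) = -4
A²[1,2] = (2)(2) + (2)(1) + (2)(-1) = 4
A²[1,3] = (2)(2) + (2)(2) + (2)(-2) = 4
A²[2,1] = (-2)(2) + (1)(-2) + (2)(-2) = -10
A²[2,2] = (-2)(2) + (1)(1) + (2)(-1) = -5
A²[2,3] = (-2)(2) + (1)(2) + (2)(-2) = -6
A²[3,1] = (-2)(2) + (-1)(-2) + (-2)(-2) = 2
A²[3,2] = (-2)(2) + (-1)(1) + (-2)(-1) = -3
A²[3,3] = (-2)(2) + (-1)(2) + (-2)(-2) = -2
A² = 
  [ -4,   4,   4]
  [-10,  -5,  -6]
  [  2,  -3,  -2]

A^3 = A^2·A:
A^3[1,1] = (-4)(2) + (4)(-2) + (4)(-2) = -24
A^3[1,2] = (-4)(2) + (4)(1) + (4)(-1) = -8
A^3[1,3] = (-4)(2) + (4)(2) + (4)(-2) = -8
A^3[2,1] = (-10)(2) + (-5)(-2) + (-6)(-2) = 2
A^3[2,2] = (-10)(2) + (-5)(1) + (-6)(-1) = -19
A^3[2,3] = (-10)(2) + (-5)(2) + (-6)(-2) = -18
A^3[3,1] = (2)(2) + (-3)(-2) + (-2)(-2) = 14
A^3[3,2] = (2)(2) + (-3)(1) + (-2)(-1) = 3
A^3[3,3] = (2)(2) + (-3)(2) + (-2)(-2) = 2
A^3 = 
  [-24,  -8,  -8]
  [  2, -19, -18]
  [ 14,   3,   2]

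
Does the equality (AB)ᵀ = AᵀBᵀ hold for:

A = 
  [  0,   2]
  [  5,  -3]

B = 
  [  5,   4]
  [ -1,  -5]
No

(AB)ᵀ = 
  [ -2,  28]
  [-10,  35]

AᵀBᵀ = 
  [ 20, -25]
  [ -2,  13]

The two matrices differ, so (AB)ᵀ ≠ AᵀBᵀ in general. The correct identity is (AB)ᵀ = BᵀAᵀ.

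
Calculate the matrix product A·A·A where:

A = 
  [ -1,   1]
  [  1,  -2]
A^3 = 
  [ -5,   8]
  [  8, -13]

A² = A·A:
A²[1,1] = (-1)(-1) + (1)(1) = 2
A²[1,2] = (-1)(1) + (1)(-2) = -3
A²[2,1] = (1)(-1) + (-2)(1) = -3
A²[2,2] = (1)(1) + (-2)(-2) = 5
A² = 
  [  2,  -3]
  [ -3,   5]

A^3 = A^2·A:
A^3[1,1] = (2)(-1) + (-3)(1) = -5
A^3[1,2] = (2)(1) + (-3)(-2) = 8
A^3[2,1] = (-3)(-1) + (5)(1) = 8
A^3[2,2] = (-3)(1) + (5)(-2) = -13
A^3 = 
  [ -5,   8]
  [  8, -13]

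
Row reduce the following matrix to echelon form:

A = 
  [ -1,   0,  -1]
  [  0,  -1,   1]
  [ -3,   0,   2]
Row operations:
R3 → R3 - (3)·R1

Resulting echelon form:
REF = 
  [ -1,   0,  -1]
  [  0,  -1,   1]
  [  0,   0,   5]

Rank = 3 (number of non-zero pivot rows).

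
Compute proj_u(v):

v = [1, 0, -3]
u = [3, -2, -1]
proj_u(v) = [9/7, -6/7, -3/7]

v·u = (1)(3) + (0)(-2) + (-3)(-1) = 6
u·u = (3)² + (-2)² + (-1)² = 14
proj_u(v) = (v·u / u·u) × u = (6/14) × u = (3/7) × u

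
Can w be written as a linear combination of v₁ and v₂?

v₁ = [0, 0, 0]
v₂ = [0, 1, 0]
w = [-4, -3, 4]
No

Form the augmented matrix and row-reduce:
[v₁|v₂|w] = 
  [  0,   0,  -4]
  [  0,   1,  -3]
  [  0,   0,   4]
Swap R1 ↔ R2
R3 → R3 + (1)·R2
REF = 
  [  0,   1,  -3]
  [  0,   0,  -4]
  [  0,   0,   0]

Row 2 reads [0 0 | -4], i.e. 0 = -4, so the system is inconsistent and w ∉ span{v₁, v₂}.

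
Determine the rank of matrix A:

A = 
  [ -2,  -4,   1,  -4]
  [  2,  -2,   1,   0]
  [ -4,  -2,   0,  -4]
Row reduce:
R2 → R2 + (1)·R1
R3 → R3 - (2)·R1
R3 → R3 + (1)·R2
REF = 
  [ -2,  -4,   1,  -4]
  [  0,  -6,   2,  -4]
  [  0,   0,   0,   0]
Pivot columns: 1, 2 → 2 pivots.

rank(A) = 2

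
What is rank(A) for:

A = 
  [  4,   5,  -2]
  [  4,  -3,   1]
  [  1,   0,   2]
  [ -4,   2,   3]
rank(A) = 3

Row reduce:
R2 → R2 - (1)·R1
R3 → R3 - (1/4)·R1
R4 → R4 + (1)·R1
R3 → R3 - (5/32)·R2
R4 → R4 + (7/8)·R2
R4 → R4 - (116/65)·R3
REF = 
  [    4,     5,    -2]
  [    0,    -8,     3]
  [    0,     0, 65/32]
  [    0,     0,     0]
Pivot columns: 1, 2, 3 → 3 pivots.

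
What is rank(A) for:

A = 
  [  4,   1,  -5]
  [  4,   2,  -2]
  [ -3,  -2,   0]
rank(A) = 2

Row reduce:
R2 → R2 - (1)·R1
R3 → R3 + (3/4)·R1
R3 → R3 + (5/4)·R2
REF = 
  [  4,   1,  -5]
  [  0,   1,   3]
  [  0,   0,   0]
Pivot columns: 1, 2 → 2 pivots.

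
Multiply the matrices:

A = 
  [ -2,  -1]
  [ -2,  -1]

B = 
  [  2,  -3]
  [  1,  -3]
A is 2×2 and B is 2×2, so AB is 2×2. Each entry is (row of A)·(column of B):
AB[1,1] = (-2)(2) + (-1)(1) = -5
AB[1,2] = (-2)(-3) + (-1)(-3) = 9
AB[2,1] = (-2)(2) + (-1)(1) = -5
AB[2,2] = (-2)(-3) + (-1)(-3) = 9

AB = 
  [ -5,   9]
  [ -5,   9]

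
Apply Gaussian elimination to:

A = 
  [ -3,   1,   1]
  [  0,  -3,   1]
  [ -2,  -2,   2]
Row operations:
R3 → R3 - (2/3)·R1
R3 → R3 - (8/9)·R2

Resulting echelon form:
REF = 
  [ -3,   1,   1]
  [  0,  -3,   1]
  [  0,   0, 4/9]

Rank = 3 (number of non-zero pivot rows).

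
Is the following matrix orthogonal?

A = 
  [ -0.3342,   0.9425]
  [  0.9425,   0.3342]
Yes

AᵀA = 
  [  1,   0]
  [  0,   1]
≈ I (equal to I up to the 4-dp rounding of the entries)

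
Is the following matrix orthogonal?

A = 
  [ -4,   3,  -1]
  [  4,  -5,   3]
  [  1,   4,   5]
No

AᵀA = 
  [ 33, -28,  21]
  [-28,  50,   2]
  [ 21,   2,  35]
≠ I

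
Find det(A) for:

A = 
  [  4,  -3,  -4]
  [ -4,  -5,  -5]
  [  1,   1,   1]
Cofactor expansion along row 1:
det(A) = (4)·((-5)(1) - (-5)(1)) - (-3)·((-4)(1) - (-5)(1)) + (-4)·((-4)(1) - (-5)(1))
  = (4)(0) - (-3)(1) + (-4)(1)
  = -1

det(A) = -1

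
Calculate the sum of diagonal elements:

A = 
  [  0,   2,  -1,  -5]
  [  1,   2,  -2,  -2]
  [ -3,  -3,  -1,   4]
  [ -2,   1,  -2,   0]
1

tr(A) = 0 + 2 + -1 + 0 = 1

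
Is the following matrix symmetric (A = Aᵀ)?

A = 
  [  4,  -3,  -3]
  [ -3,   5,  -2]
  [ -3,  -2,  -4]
Yes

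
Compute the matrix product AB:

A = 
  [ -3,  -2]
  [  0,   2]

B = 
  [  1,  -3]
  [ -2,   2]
AB = 
  [  1,   5]
  [ -4,   4]

A is 2×2 and B is 2×2, so AB is 2×2. Each entry is (row of A)·(column of B):
AB[1,1] = (-3)(1) + (-2)(-2) = 1
AB[1,2] = (-3)(-3) + (-2)(2) = 5
AB[2,1] = (0)(1) + (2)(-2) = -4
AB[2,2] = (0)(-3) + (2)(2) = 4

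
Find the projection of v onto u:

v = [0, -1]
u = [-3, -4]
proj_u(v) = [-12/25, -16/25]

v·u = (0)(-3) + (-1)(-4) = 4
u·u = (-3)² + (-4)² = 25
proj_u(v) = (v·u / u·u) × u = (4/25) × u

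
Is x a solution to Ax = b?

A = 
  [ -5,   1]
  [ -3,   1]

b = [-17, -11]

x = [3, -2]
Yes

Ax = [-17, -11] = b ✓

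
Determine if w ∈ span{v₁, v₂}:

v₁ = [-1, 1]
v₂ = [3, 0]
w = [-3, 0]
Yes

Form the augmented matrix and row-reduce:
[v₁|v₂|w] = 
  [ -1,   3,  -3]
  [  1,   0,   0]
R2 → R2 + (1)·R1
REF = 
  [ -1,   3,  -3]
  [  0,   3,  -3]

No row of the form [0 0 | nonzero], so the system is consistent. Back-substitution gives c₁ = 0, c₂ = -1: w = (0)·v₁ + (-1)·v₂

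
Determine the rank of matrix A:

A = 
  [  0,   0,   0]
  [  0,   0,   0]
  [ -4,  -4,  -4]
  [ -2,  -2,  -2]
Row reduce:
Swap R1 ↔ R3
R4 → R4 - (1/2)·R1
REF = 
  [ -4,  -4,  -4]
  [  0,   0,   0]
  [  0,   0,   0]
  [  0,   0,   0]
Pivot columns: 1 → 1 pivot.

rank(A) = 1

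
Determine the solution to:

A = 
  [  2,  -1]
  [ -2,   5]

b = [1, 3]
x = [1, 1]

Row reduce the augmented matrix [A|b]:
R2 → R2 + (1)·R1
REF = 
  [  2,  -1,   1]
  [  0,   4,   4]

Back-substitution:
x₂ = 4 / 4 = 1
x₁ = (1 - (-1)(1)) / 2 = 1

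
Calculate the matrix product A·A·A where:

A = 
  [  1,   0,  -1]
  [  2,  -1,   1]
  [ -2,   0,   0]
A² = A·A:
A²[1,1] = (1)(1) + (0)(2) + (-1)(-2) = 3
A²[1,2] = (1)(0) + (0)(-1) + (-1)(0) = 0
A²[1,3] = (1)(-1) + (0)(1) + (-1)(0) = -1
A²[2,1] = (2)(1) + (-1)(2) + (1)(-2) = -2
A²[2,2] = (2)(0) + (-1)(-1) + (1)(0) = 1
A²[2,3] = (2)(-1) + (-1)(1) + (1)(0) = -3
A²[3,1] = (-2)(1) + (0)(2) + (0)(-2) = -2
A²[3,2] = (-2)(0) + (0)(-1) + (0)(0) = 0
A²[3,3] = (-2)(-1) + (0)(1) + (0)(0) = 2
A² = 
  [  3,   0,  -1]
  [ -2,   1,  -3]
  [ -2,   0,   2]

A^3 = A^2·A:
A^3[1,1] = (3)(1) + (0)(2) + (-1)(-2) = 5
A^3[1,2] = (3)(0) + (0)(-1) + (-1)(0) = 0
A^3[1,3] = (3)(-1) + (0)(1) + (-1)(0) = -3
A^3[2,1] = (-2)(1) + (1)(2) + (-3)(-2) = 6
A^3[2,2] = (-2)(0) + (1)(-1) + (-3)(0) = -1
A^3[2,3] = (-2)(-1) + (1)(1) + (-3)(0) = 3
A^3[3,1] = (-2)(1) + (0)(2) + (2)(-2) = -6
A^3[3,2] = (-2)(0) + (0)(-1) + (2)(0) = 0
A^3[3,3] = (-2)(-1) + (0)(1) + (2)(0) = 2
A^3 = 
  [  5,   0,  -3]
  [  6,  -1,   3]
  [ -6,   0,   2]

Therefore
A^3 = 
  [  5,   0,  -3]
  [  6,  -1,   3]
  [ -6,   0,   2]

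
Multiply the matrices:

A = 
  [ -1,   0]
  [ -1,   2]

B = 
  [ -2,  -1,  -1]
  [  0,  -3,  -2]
AB = 
  [  2,   1,   1]
  [  2,  -5,  -3]

A is 2×2 and B is 2×3, so AB is 2×3. Each entry is (row of A)·(column of B):
AB[1,1] = (-1)(-2) + (0)(0) = 2
AB[1,2] = (-1)(-1) + (0)(-3) = 1
AB[1,3] = (-1)(-1) + (0)(-2) = 1
AB[2,1] = (-1)(-2) + (2)(0) = 2
AB[2,2] = (-1)(-1) + (2)(-3) = -5
AB[2,3] = (-1)(-1) + (2)(-2) = -3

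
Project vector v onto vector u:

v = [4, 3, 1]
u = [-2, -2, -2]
v·u = (4)(-2) + (3)(-2) + (1)(-2) = -16
u·u = (-2)² + (-2)² + (-2)² = 12
proj_u(v) = (v·u / u·u) × u = (-16/12) × u = (-4/3) × u

proj_u(v) = [8/3, 8/3, 8/3]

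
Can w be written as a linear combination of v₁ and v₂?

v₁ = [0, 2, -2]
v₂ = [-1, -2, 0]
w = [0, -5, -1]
No

Form the augmented matrix and row-reduce:
[v₁|v₂|w] = 
  [  0,  -1,   0]
  [  2,  -2,  -5]
  [ -2,   0,  -1]
Swap R1 ↔ R2
R3 → R3 + (1)·R1
R3 → R3 - (2)·R2
REF = 
  [  2,  -2,  -5]
  [  0,  -1,   0]
  [  0,   0,  -6]

Row 3 reads [0 0 | -6], i.e. 0 = -6, so the system is inconsistent and w ∉ span{v₁, v₂}.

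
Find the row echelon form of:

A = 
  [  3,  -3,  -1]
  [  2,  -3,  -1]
Row operations:
R2 → R2 - (2/3)·R1

Resulting echelon form:
REF = 
  [   3,   -3,   -1]
  [   0,   -1, -1/3]

Rank = 2 (number of non-zero pivot rows).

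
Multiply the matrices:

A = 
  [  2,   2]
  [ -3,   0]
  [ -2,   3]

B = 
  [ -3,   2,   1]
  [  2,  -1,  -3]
AB = 
  [ -2,   2,  -4]
  [  9,  -6,  -3]
  [ 12,  -7, -11]

A is 3×2 and B is 2×3, so AB is 3×3. Each entry is (row of A)·(column of B):
AB[1,1] = (2)(-3) + (2)(2) = -2
AB[1,2] = (2)(2) + (2)(-1) = 2
AB[1,3] = (2)(1) + (2)(-3) = -4
AB[2,1] = (-3)(-3) + (0)(2) = 9
AB[2,2] = (-3)(2) + (0)(-1) = -6
AB[2,3] = (-3)(1) + (0)(-3) = -3
AB[3,1] = (-2)(-3) + (3)(2) = 12
AB[3,2] = (-2)(2) + (3)(-1) = -7
AB[3,3] = (-2)(1) + (3)(-3) = -11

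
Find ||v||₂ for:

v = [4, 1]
4.123

||v||₂ = √((4)² + (1)²) = √17 = 4.123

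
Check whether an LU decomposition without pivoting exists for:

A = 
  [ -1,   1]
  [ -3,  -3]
Yes.
A[1,1] = -1 ≠ 0, so Gaussian elimination proceeds without a row swap: multiplier ℓ₂₁ = (-3)/(-1) = 3, and U[2,2] = -3 - (3)(1) = -6.
L = 
  [  1,   0]
  [  3,   1]
U = 
  [ -1,   1]
  [  0,  -6]
Check row 2 of LU: [(3)(-1), (3)(1) + (-6)] = [-3, -3] = row 2 of A ✓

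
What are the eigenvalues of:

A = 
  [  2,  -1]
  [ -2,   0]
tr(A) = 2, det(A) = -2
Characteristic polynomial: λ² - tr(A)λ + det(A) = λ² - 2λ - 2
λ² - 2λ - 2 = 0  ⇒  λ = (2 ± √((-2)² - 4·(-2)))/2 = (2 ± √(12))/2
  = 1 + √3,  1 - √3

λ = 1 + √3, 1 - √3  (≈ 2.732, -0.7321)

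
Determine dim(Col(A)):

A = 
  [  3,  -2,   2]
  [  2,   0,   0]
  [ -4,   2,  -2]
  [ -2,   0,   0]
Row reduce:
R2 → R2 - (2/3)·R1
R3 → R3 + (4/3)·R1
R4 → R4 + (2/3)·R1
R3 → R3 + (1/2)·R2
R4 → R4 + (1)·R2
REF = 
  [   3,   -2,    2]
  [   0,  4/3, -4/3]
  [   0,    0,    0]
  [   0,    0,    0]
Pivot columns: 1, 2 → 2 pivots.
dim(Col(A)) = number of pivot columns = 2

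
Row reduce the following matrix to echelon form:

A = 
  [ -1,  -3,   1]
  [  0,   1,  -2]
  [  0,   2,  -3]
Row operations:
R3 → R3 - (2)·R2

Resulting echelon form:
REF = 
  [ -1,  -3,   1]
  [  0,   1,  -2]
  [  0,   0,   1]

Rank = 3 (number of non-zero pivot rows).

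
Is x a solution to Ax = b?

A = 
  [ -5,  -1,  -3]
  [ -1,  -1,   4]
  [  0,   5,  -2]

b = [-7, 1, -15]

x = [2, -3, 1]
No

Ax = [-10, 5, -17] ≠ b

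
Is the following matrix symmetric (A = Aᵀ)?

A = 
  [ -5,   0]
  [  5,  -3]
No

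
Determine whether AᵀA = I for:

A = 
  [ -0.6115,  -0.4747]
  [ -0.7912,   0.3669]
No

AᵀA = 
  [  0.9999,   0]
  [  0,   0.3600]
≠ I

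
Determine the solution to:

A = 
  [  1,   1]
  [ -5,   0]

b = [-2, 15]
x = [-3, 1]

Row reduce the augmented matrix [A|b]:
R2 → R2 + (5)·R1
REF = 
  [  1,   1,  -2]
  [  0,   5,   5]

Back-substitution:
x₂ = 5 / 5 = 1
x₁ = (-2 - (1)(1)) / 1 = -3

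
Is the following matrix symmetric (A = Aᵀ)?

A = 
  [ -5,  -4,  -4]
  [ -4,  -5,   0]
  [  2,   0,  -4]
No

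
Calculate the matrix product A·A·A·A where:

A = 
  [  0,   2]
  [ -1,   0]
A² = A·A:
A²[1,1] = (0)(0) + (2)(-1) = -2
A²[1,2] = (0)(2) + (2)(0) = 0
A²[2,1] = (-1)(0) + (0)(-1) = 0
A²[2,2] = (-1)(2) + (0)(0) = -2
A² = 
  [ -2,   0]
  [  0,  -2]

A^3 = A^2·A:
A^3[1,1] = (-2)(0) + (0)(-1) = 0
A^3[1,2] = (-2)(2) + (0)(0) = -4
A^3[2,1] = (0)(0) + (-2)(-1) = 2
A^3[2,2] = (0)(2) + (-2)(0) = 0
A^3 = 
  [  0,  -4]
  [  2,   0]

A^4 = A^3·A:
A^4[1,1] = (0)(0) + (-4)(-1) = 4
A^4[1,2] = (0)(2) + (-4)(0) = 0
A^4[2,1] = (2)(0) + (0)(-1) = 0
A^4[2,2] = (2)(2) + (0)(0) = 4
A^4 = 
  [  4,   0]
  [  0,   4]

Therefore
A^4 = 
  [  4,   0]
  [  0,   4]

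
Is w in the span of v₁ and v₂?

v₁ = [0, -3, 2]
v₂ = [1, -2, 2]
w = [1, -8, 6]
Yes

Form the augmented matrix and row-reduce:
[v₁|v₂|w] = 
  [  0,   1,   1]
  [ -3,  -2,  -8]
  [  2,   2,   6]
Swap R1 ↔ R2
R3 → R3 + (2/3)·R1
R3 → R3 - (2/3)·R2
REF = 
  [ -3,  -2,  -8]
  [  0,   1,   1]
  [  0,   0,   0]

No row of the form [0 0 | nonzero], so the system is consistent. Back-substitution gives c₁ = 2, c₂ = 1: w = (2)·v₁ + (1)·v₂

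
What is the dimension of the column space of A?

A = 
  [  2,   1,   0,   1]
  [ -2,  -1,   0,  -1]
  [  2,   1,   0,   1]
Row reduce:
R2 → R2 + (1)·R1
R3 → R3 - (1)·R1
REF = 
  [  2,   1,   0,   1]
  [  0,   0,   0,   0]
  [  0,   0,   0,   0]
Pivot columns: 1 → 1 pivot.
dim(Col(A)) = number of pivot columns = 1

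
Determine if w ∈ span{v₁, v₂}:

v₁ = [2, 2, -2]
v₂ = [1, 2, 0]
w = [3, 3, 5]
No

Form the augmented matrix and row-reduce:
[v₁|v₂|w] = 
  [  2,   1,   3]
  [  2,   2,   3]
  [ -2,   0,   5]
R2 → R2 - (1)·R1
R3 → R3 + (1)·R1
R3 → R3 - (1)·R2
REF = 
  [  2,   1,   3]
  [  0,   1,   0]
  [  0,   0,   8]

Row 3 reads [0 0 | 8], i.e. 0 = 8, so the system is inconsistent and w ∉ span{v₁, v₂}.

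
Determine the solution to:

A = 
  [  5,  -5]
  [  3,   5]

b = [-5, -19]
x = [-3, -2]

Row reduce the augmented matrix [A|b]:
R2 → R2 - (3/5)·R1
REF = 
  [  5,  -5,  -5]
  [  0,   8, -16]

Back-substitution:
x₂ = (-16) / 8 = -2
x₁ = (-5 - (-5)(-2)) / 5 = -3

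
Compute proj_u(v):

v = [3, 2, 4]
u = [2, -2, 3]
proj_u(v) = [28/17, -28/17, 42/17]

v·u = (3)(2) + (2)(-2) + (4)(3) = 14
u·u = (2)² + (-2)² + (3)² = 17
proj_u(v) = (v·u / u·u) × u = (14/17) × u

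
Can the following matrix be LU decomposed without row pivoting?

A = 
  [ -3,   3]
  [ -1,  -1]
Yes.
A[1,1] = -3 ≠ 0, so Gaussian elimination proceeds without a row swap: multiplier ℓ₂₁ = (-1)/(-3) = 1/3, and U[2,2] = -1 - (1/3)(3) = -2.
L = 
  [  1,   0]
  [1/3,   1]
U = 
  [ -3,   3]
  [  0,  -2]
Check row 2 of LU: [(1/3)(-3), (1/3)(3) + (-2)] = [-1, -1] = row 2 of A ✓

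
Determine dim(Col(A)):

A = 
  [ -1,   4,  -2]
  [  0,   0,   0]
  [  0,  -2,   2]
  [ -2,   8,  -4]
Row reduce:
R4 → R4 - (2)·R1
Swap R2 ↔ R3
REF = 
  [ -1,   4,  -2]
  [  0,  -2,   2]
  [  0,   0,   0]
  [  0,   0,   0]
Pivot columns: 1, 2 → 2 pivots.
dim(Col(A)) = number of pivot columns = 2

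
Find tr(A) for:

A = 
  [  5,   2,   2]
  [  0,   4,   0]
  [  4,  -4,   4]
13

tr(A) = 5 + 4 + 4 = 13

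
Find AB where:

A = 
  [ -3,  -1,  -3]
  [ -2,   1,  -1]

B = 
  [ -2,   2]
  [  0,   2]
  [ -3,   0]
A is 2×3 and B is 3×2, so AB is 2×2. Each entry is (row of A)·(column of B):
AB[1,1] = (-3)(-2) + (-1)(0) + (-3)(-3) = 15
AB[1,2] = (-3)(2) + (-1)(2) + (-3)(0) = -8
AB[2,1] = (-2)(-2) + (1)(0) + (-1)(-3) = 7
AB[2,2] = (-2)(2) + (1)(2) + (-1)(0) = -2

AB = 
  [ 15,  -8]
  [  7,  -2]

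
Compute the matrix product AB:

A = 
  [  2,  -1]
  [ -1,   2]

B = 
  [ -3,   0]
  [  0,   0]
A is 2×2 and B is 2×2, so AB is 2×2. Each entry is (row of A)·(column of B):
AB[1,1] = (2)(-3) + (-1)(0) = -6
AB[1,2] = (2)(0) + (-1)(0) = 0
AB[2,1] = (-1)(-3) + (2)(0) = 3
AB[2,2] = (-1)(0) + (2)(0) = 0

AB = 
  [ -6,   0]
  [  3,   0]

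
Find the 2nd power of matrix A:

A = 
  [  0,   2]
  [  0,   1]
A² = A·A:
A²[1,1] = (0)(0) + (2)(0) = 0
A²[1,2] = (0)(2) + (2)(1) = 2
A²[2,1] = (0)(0) + (1)(0) = 0
A²[2,2] = (0)(2) + (1)(1) = 1
A² = 
  [  0,   2]
  [  0,   1]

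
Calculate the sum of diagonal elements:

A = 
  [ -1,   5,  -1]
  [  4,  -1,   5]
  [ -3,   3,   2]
0

tr(A) = -1 + -1 + 2 = 0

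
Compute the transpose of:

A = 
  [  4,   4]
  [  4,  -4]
Aᵀ = 
  [  4,   4]
  [  4,  -4]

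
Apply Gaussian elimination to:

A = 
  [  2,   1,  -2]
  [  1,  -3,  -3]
Row operations:
R2 → R2 - (1/2)·R1

Resulting echelon form:
REF = 
  [   2,    1,   -2]
  [   0, -7/2,   -2]

Rank = 2 (number of non-zero pivot rows).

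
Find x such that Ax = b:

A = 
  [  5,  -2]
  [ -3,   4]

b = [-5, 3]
x = [-1, 0]

Row reduce the augmented matrix [A|b]:
R2 → R2 + (3/5)·R1
REF = 
  [   5,   -2,   -5]
  [   0, 14/5,    0]

Back-substitution:
x₂ = 0 / (14/5) = 0
x₁ = (-5 - (-2)(0)) / 5 = -1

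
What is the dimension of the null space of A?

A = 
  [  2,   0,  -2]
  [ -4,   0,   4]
nullity(A) = 2

Row reduce:
R2 → R2 + (2)·R1
REF = 
  [  2,   0,  -2]
  [  0,   0,   0]
Pivot columns: 1 → 1 pivot.
rank(A) = 1, so nullity(A) = 3 - 1 = 2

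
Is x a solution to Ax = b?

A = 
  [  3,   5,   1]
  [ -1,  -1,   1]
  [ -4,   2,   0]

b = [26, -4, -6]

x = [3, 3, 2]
Yes

Ax = [26, -4, -6] = b ✓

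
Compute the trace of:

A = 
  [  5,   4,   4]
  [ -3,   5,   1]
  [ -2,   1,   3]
13

tr(A) = 5 + 5 + 3 = 13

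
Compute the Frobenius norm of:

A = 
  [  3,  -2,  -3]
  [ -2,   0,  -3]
||A||_F = 5.916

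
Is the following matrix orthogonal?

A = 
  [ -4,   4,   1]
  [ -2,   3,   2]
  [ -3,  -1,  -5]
No

AᵀA = 
  [ 29, -19,   7]
  [-19,  26,  15]
  [  7,  15,  30]
≠ I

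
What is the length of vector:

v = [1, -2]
2.236

||v||₂ = √((1)² + (-2)²) = √5 = 2.236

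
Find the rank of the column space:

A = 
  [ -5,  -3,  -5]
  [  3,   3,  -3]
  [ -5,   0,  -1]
dim(Col(A)) = 3

Row reduce:
R2 → R2 + (3/5)·R1
R3 → R3 - (1)·R1
R3 → R3 - (5/2)·R2
REF = 
  [ -5,  -3,  -5]
  [  0, 6/5,  -6]
  [  0,   0,  19]
Pivot columns: 1, 2, 3 → 3 pivots.
dim(Col(A)) = number of pivot columns = 3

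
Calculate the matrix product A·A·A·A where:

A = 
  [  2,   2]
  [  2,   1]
A² = A·A:
A²[1,1] = (2)(2) + (2)(2) = 8
A²[1,2] = (2)(2) + (2)(1) = 6
A²[2,1] = (2)(2) + (1)(2) = 6
A²[2,2] = (2)(2) + (1)(1) = 5
A² = 
  [  8,   6]
  [  6,   5]

A^3 = A^2·A:
A^3[1,1] = (8)(2) + (6)(2) = 28
A^3[1,2] = (8)(2) + (6)(1) = 22
A^3[2,1] = (6)(2) + (5)(2) = 22
A^3[2,2] = (6)(2) + (5)(1) = 17
A^3 = 
  [ 28,  22]
  [ 22,  17]

A^4 = A^3·A:
A^4[1,1] = (28)(2) + (22)(2) = 100
A^4[1,2] = (28)(2) + (22)(1) = 78
A^4[2,1] = (22)(2) + (17)(2) = 78
A^4[2,2] = (22)(2) + (17)(1) = 61
A^4 = 
  [100,  78]
  [ 78,  61]

Therefore
A^4 = 
  [100,  78]
  [ 78,  61]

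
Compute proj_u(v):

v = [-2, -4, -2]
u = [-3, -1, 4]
v·u = (-2)(-3) + (-4)(-1) + (-2)(4) = 2
u·u = (-3)² + (-1)² + (4)² = 26
proj_u(v) = (v·u / u·u) × u = (2/26) × u = (1/13) × u

proj_u(v) = [-3/13, -1/13, 4/13]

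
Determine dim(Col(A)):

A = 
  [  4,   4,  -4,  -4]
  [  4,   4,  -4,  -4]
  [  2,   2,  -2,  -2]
Row reduce:
R2 → R2 - (1)·R1
R3 → R3 - (1/2)·R1
REF = 
  [  4,   4,  -4,  -4]
  [  0,   0,   0,   0]
  [  0,   0,   0,   0]
Pivot columns: 1 → 1 pivot.
dim(Col(A)) = number of pivot columns = 1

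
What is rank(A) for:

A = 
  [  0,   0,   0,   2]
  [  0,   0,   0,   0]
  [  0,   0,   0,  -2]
rank(A) = 1

Row reduce:
R3 → R3 + (1)·R1
REF = 
  [  0,   0,   0,   2]
  [  0,   0,   0,   0]
  [  0,   0,   0,   0]
Pivot columns: 4 → 1 pivot.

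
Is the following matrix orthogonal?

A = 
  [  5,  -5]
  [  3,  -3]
No

AᵀA = 
  [ 34, -34]
  [-34,  34]
≠ I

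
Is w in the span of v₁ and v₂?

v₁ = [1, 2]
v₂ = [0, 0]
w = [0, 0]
Yes

Form the augmented matrix and row-reduce:
[v₁|v₂|w] = 
  [  1,   0,   0]
  [  2,   0,   0]
R2 → R2 - (2)·R1
REF = 
  [  1,   0,   0]
  [  0,   0,   0]

No row of the form [0 0 | nonzero], so the system is consistent. Back-substitution gives c₁ = 0, c₂ = 0: w = (0)·v₁ + (0)·v₂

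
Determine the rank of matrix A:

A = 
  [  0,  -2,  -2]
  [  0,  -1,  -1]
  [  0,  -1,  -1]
rank(A) = 1

Row reduce:
R2 → R2 - (1/2)·R1
R3 → R3 - (1/2)·R1
REF = 
  [  0,  -2,  -2]
  [  0,   0,   0]
  [  0,   0,   0]
Pivot columns: 2 → 1 pivot.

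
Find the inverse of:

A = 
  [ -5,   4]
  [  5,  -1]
det(A) = (-5)(-1) - (4)(5) = -15
For a 2×2 matrix, A⁻¹ = (1/det(A)) · [[d, -b], [-c, a]]
    = (-1/15) · [[-1, -4], [-5, -5]]

A⁻¹ = 
  [1/15, 4/15]
  [ 1/3,  1/3]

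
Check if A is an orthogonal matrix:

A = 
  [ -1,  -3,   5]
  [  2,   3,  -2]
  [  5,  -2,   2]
No

AᵀA = 
  [ 30,  -1,   1]
  [ -1,  22, -25]
  [  1, -25,  33]
≠ I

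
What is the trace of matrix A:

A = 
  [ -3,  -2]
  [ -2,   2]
-1

tr(A) = -3 + 2 = -1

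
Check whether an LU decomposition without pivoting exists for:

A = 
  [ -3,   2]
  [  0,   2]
Yes.
A[1,1] = -3 ≠ 0, so Gaussian elimination proceeds without a row swap: multiplier ℓ₂₁ = (0)/(-3) = 0, and U[2,2] = 2 - (0)(2) = 2.
L = 
  [  1,   0]
  [  0,   1]
U = 
  [ -3,   2]
  [  0,   2]
Check row 2 of LU: [(0)(-3), (0)(2) + 2] = [0, 2] = row 2 of A ✓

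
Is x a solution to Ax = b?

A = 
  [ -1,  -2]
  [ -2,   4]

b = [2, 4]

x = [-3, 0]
No

Ax = [3, 6] ≠ b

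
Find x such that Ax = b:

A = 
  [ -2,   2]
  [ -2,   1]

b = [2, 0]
Row reduce the augmented matrix [A|b]:
R2 → R2 - (1)·R1
REF = 
  [ -2,   2,   2]
  [  0,  -1,  -2]

Back-substitution:
x₂ = (-2) / (-1) = 2
x₁ = (2 - (2)(2)) / (-2) = 1

x = [1, 2]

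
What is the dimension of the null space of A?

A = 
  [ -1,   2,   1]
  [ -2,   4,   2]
nullity(A) = 2

Row reduce:
R2 → R2 - (2)·R1
REF = 
  [ -1,   2,   1]
  [  0,   0,   0]
Pivot columns: 1 → 1 pivot.
rank(A) = 1, so nullity(A) = 3 - 1 = 2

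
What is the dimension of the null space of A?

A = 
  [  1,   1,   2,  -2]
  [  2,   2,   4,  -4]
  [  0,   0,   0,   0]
nullity(A) = 3

Row reduce:
R2 → R2 - (2)·R1
REF = 
  [  1,   1,   2,  -2]
  [  0,   0,   0,   0]
  [  0,   0,   0,   0]
Pivot columns: 1 → 1 pivot.
rank(A) = 1, so nullity(A) = 4 - 1 = 3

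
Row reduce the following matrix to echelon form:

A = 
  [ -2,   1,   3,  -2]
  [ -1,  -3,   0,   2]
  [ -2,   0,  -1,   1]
Row operations:
R2 → R2 - (1/2)·R1
R3 → R3 - (1)·R1
R3 → R3 - (2/7)·R2

Resulting echelon form:
REF = 
  [   -2,     1,     3,    -2]
  [    0,  -7/2,  -3/2,     3]
  [    0,     0, -25/7,  15/7]

Rank = 3 (number of non-zero pivot rows).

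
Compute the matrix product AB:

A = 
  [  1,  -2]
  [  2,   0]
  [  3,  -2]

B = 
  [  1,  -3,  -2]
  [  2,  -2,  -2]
A is 3×2 and B is 2×3, so AB is 3×3. Each entry is (row of A)·(column of B):
AB[1,1] = (1)(1) + (-2)(2) = -3
AB[1,2] = (1)(-3) + (-2)(-2) = 1
AB[1,3] = (1)(-2) + (-2)(-2) = 2
AB[2,1] = (2)(1) + (0)(2) = 2
AB[2,2] = (2)(-3) + (0)(-2) = -6
AB[2,3] = (2)(-2) + (0)(-2) = -4
AB[3,1] = (3)(1) + (-2)(2) = -1
AB[3,2] = (3)(-3) + (-2)(-2) = -5
AB[3,3] = (3)(-2) + (-2)(-2) = -2

AB = 
  [ -3,   1,   2]
  [  2,  -6,  -4]
  [ -1,  -5,  -2]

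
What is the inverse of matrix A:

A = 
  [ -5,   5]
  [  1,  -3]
det(A) = (-5)(-3) - (5)(1) = 10
For a 2×2 matrix, A⁻¹ = (1/det(A)) · [[d, -b], [-c, a]]
    = (1/10) · [[-3, -5], [-1, -5]]

A⁻¹ = 
  [-3/10,  -1/2]
  [-1/10,  -1/2]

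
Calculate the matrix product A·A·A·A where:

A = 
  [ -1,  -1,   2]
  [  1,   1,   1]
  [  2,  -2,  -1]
A² = A·A:
A²[1,1] = (-1)(-1) + (-1)(1) + (2)(2) = 4
A²[1,2] = (-1)(-1) + (-1)(1) + (2)(-2) = -4
A²[1,3] = (-1)(2) + (-1)(1) + (2)(-1) = -5
A²[2,1] = (1)(-1) + (1)(1) + (1)(2) = 2
A²[2,2] = (1)(-1) + (1)(1) + (1)(-2) = -2
A²[2,3] = (1)(2) + (1)(1) + (1)(-1) = 2
A²[3,1] = (2)(-1) + (-2)(1) + (-1)(2) = -6
A²[3,2] = (2)(-1) + (-2)(1) + (-1)(-2) = -2
A²[3,3] = (2)(2) + (-2)(1) + (-1)(-1) = 3
A² = 
  [  4,  -4,  -5]
  [  2,  -2,   2]
  [ -6,  -2,   3]

A^3 = A^2·A:
A^3[1,1] = (4)(-1) + (-4)(1) + (-5)(2) = -18
A^3[1,2] = (4)(-1) + (-4)(1) + (-5)(-2) = 2
A^3[1,3] = (4)(2) + (-4)(1) + (-5)(-1) = 9
A^3[2,1] = (2)(-1) + (-2)(1) + (2)(2) = 0
A^3[2,2] = (2)(-1) + (-2)(1) + (2)(-2) = -8
A^3[2,3] = (2)(2) + (-2)(1) + (2)(-1) = 0
A^3[3,1] = (-6)(-1) + (-2)(1) + (3)(2) = 10
A^3[3,2] = (-6)(-1) + (-2)(1) + (3)(-2) = -2
A^3[3,3] = (-6)(2) + (-2)(1) + (3)(-1) = -17
A^3 = 
  [-18,   2,   9]
  [  0,  -8,   0]
  [ 10,  -2, -17]

A^4 = A^3·A:
A^4[1,1] = (-18)(-1) + (2)(1) + (9)(2) = 38
A^4[1,2] = (-18)(-1) + (2)(1) + (9)(-2) = 2
A^4[1,3] = (-18)(2) + (2)(1) + (9)(-1) = -43
A^4[2,1] = (0)(-1) + (-8)(1) + (0)(2) = -8
A^4[2,2] = (0)(-1) + (-8)(1) + (0)(-2) = -8
A^4[2,3] = (0)(2) + (-8)(1) + (0)(-1) = -8
A^4[3,1] = (10)(-1) + (-2)(1) + (-17)(2) = -46
A^4[3,2] = (10)(-1) + (-2)(1) + (-17)(-2) = 22
A^4[3,3] = (10)(2) + (-2)(1) + (-17)(-1) = 35
A^4 = 
  [ 38,   2, -43]
  [ -8,  -8,  -8]
  [-46,  22,  35]

Therefore
A^4 = 
  [ 38,   2, -43]
  [ -8,  -8,  -8]
  [-46,  22,  35]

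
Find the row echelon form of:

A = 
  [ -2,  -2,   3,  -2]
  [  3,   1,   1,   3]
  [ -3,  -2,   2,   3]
Row operations:
R2 → R2 + (3/2)·R1
R3 → R3 - (3/2)·R1
R3 → R3 + (1/2)·R2

Resulting echelon form:
REF = 
  [  -2,   -2,    3,   -2]
  [   0,   -2, 11/2,    0]
  [   0,    0,  1/4,    6]

Rank = 3 (number of non-zero pivot rows).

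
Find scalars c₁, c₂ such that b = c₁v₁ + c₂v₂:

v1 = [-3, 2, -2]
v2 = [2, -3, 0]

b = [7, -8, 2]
c1 = -1, c2 = 2

b = -1·v1 + 2·v2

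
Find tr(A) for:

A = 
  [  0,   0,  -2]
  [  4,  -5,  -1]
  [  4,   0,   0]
-5

tr(A) = 0 + -5 + 0 = -5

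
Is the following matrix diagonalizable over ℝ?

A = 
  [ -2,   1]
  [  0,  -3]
Yes

tr(A) = -5, det(A) = 6
Characteristic polynomial: λ² - tr(A)λ + det(A) = λ² + 5λ + 6
λ² + 5λ + 6 = (λ + 3)(λ + 2)
Eigenvalues: -2, -3
λ=-3: alg. mult. = 1, geom. mult. = 2 - rank(A - (-3)I) = 2 - 1 = 1
λ=-2: alg. mult. = 1, geom. mult. = 2 - rank(A - (-2)I) = 2 - 1 = 1
Sum of geometric multiplicities equals n, so A has n independent eigenvectors.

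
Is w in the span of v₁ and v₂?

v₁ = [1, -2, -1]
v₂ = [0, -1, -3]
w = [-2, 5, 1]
No

Form the augmented matrix and row-reduce:
[v₁|v₂|w] = 
  [  1,   0,  -2]
  [ -2,  -1,   5]
  [ -1,  -3,   1]
R2 → R2 + (2)·R1
R3 → R3 + (1)·R1
R3 → R3 - (3)·R2
REF = 
  [  1,   0,  -2]
  [  0,  -1,   1]
  [  0,   0,  -4]

Row 3 reads [0 0 | -4], i.e. 0 = -4, so the system is inconsistent and w ∉ span{v₁, v₂}.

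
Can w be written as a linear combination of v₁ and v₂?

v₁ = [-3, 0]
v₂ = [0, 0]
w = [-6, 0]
Yes

Form the augmented matrix and row-reduce:
[v₁|v₂|w] = 
  [ -3,   0,  -6]
  [  0,   0,   0]
(already in echelon form — no row operations needed)

No row of the form [0 0 | nonzero], so the system is consistent. Back-substitution gives c₁ = 2, c₂ = 0: w = (2)·v₁ + (0)·v₂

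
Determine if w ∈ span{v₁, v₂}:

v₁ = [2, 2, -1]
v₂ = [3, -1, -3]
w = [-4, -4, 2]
Yes

Form the augmented matrix and row-reduce:
[v₁|v₂|w] = 
  [  2,   3,  -4]
  [  2,  -1,  -4]
  [ -1,  -3,   2]
R2 → R2 - (1)·R1
R3 → R3 + (1/2)·R1
R3 → R3 - (3/8)·R2
REF = 
  [  2,   3,  -4]
  [  0,  -4,   0]
  [  0,   0,   0]

No row of the form [0 0 | nonzero], so the system is consistent. Back-substitution gives c₁ = -2, c₂ = 0: w = (-2)·v₁ + (0)·v₂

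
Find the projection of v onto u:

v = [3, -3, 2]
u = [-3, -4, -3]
proj_u(v) = [9/34, 6/17, 9/34]

v·u = (3)(-3) + (-3)(-4) + (2)(-3) = -3
u·u = (-3)² + (-4)² + (-3)² = 34
proj_u(v) = (v·u / u·u) × u = (-3/34) × u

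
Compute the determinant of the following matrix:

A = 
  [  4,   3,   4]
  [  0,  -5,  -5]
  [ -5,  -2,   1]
Cofactor expansion along row 1:
det(A) = (4)·((-5)(1) - (-5)(-2)) - (3)·((0)(1) - (-5)(-5)) + (4)·((0)(-2) - (-5)(-5))
  = (4)(-15) - (3)(-25) + (4)(-25)
  = -85

det(A) = -85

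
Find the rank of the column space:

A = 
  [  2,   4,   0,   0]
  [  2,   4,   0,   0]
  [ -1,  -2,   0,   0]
dim(Col(A)) = 1

Row reduce:
R2 → R2 - (1)·R1
R3 → R3 + (1/2)·R1
REF = 
  [  2,   4,   0,   0]
  [  0,   0,   0,   0]
  [  0,   0,   0,   0]
Pivot columns: 1 → 1 pivot.
dim(Col(A)) = number of pivot columns = 1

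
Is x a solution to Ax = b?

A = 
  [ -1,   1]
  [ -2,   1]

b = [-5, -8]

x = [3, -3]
No

Ax = [-6, -9] ≠ b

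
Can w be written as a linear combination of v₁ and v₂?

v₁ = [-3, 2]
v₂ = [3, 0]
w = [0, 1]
Yes

Form the augmented matrix and row-reduce:
[v₁|v₂|w] = 
  [ -3,   3,   0]
  [  2,   0,   1]
R2 → R2 + (2/3)·R1
REF = 
  [ -3,   3,   0]
  [  0,   2,   1]

No row of the form [0 0 | nonzero], so the system is consistent. Back-substitution gives c₁ = 1/2, c₂ = 1/2: w = (1/2)·v₁ + (1/2)·v₂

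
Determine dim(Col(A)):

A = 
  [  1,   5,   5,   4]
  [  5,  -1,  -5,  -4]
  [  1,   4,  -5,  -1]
Row reduce:
R2 → R2 - (5)·R1
R3 → R3 - (1)·R1
R3 → R3 - (1/26)·R2
REF = 
  [      1,       5,       5,       4]
  [      0,     -26,     -30,     -24]
  [      0,       0, -115/13,  -53/13]
Pivot columns: 1, 2, 3 → 3 pivots.
dim(Col(A)) = number of pivot columns = 3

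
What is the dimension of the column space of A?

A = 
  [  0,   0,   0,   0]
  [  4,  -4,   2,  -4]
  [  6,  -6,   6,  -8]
Row reduce:
Swap R1 ↔ R2
R3 → R3 - (3/2)·R1
Swap R2 ↔ R3
REF = 
  [  4,  -4,   2,  -4]
  [  0,   0,   3,  -2]
  [  0,   0,   0,   0]
Pivot columns: 1, 3 → 2 pivots.
dim(Col(A)) = number of pivot columns = 2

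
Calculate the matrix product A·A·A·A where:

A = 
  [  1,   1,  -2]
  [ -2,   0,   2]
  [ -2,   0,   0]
A^4 = 
  [  3,   1,   4]
  [-14, -10,   8]
  [ -2,  -6,   8]

A² = A·A:
A²[1,1] = (1)(1) + (1)(-2) + (-2)(-2) = 3
A²[1,2] = (1)(1) + (1)(0) + (-2)(0) = 1
A²[1,3] = (1)(-2) + (1)(2) + (-2)(0) = 0
A²[2,1] = (-2)(1) + (0)(-2) + (2)(-2) = -6
A²[2,2] = (-2)(1) + (0)(0) + (2)(0) = -2
A²[2,3] = (-2)(-2) + (0)(2) + (2)(0) = 4
A²[3,1] = (-2)(1) + (0)(-2) + (0)(-2) = -2
A²[3,2] = (-2)(1) + (0)(0) + (0)(0) = -2
A²[3,3] = (-2)(-2) + (0)(2) + (0)(0) = 4
A² = 
  [  3,   1,   0]
  [ -6,  -2,   4]
  [ -2,  -2,   4]

A^3 = A^2·A:
A^3[1,1] = (3)(1) + (1)(-2) + (0)(-2) = 1
A^3[1,2] = (3)(1) + (1)(0) + (0)(0) = 3
A^3[1,3] = (3)(-2) + (1)(2) + (0)(0) = -4
A^3[2,1] = (-6)(1) + (-2)(-2) + (4)(-2) = -10
A^3[2,2] = (-6)(1) + (-2)(0) + (4)(0) = -6
A^3[2,3] = (-6)(-2) + (-2)(2) + (4)(0) = 8
A^3[3,1] = (-2)(1) + (-2)(-2) + (4)(-2) = -6
A^3[3,2] = (-2)(1) + (-2)(0) + (4)(0) = -2
A^3[3,3] = (-2)(-2) + (-2)(2) + (4)(0) = 0
A^3 = 
  [  1,   3,  -4]
  [-10,  -6,   8]
  [ -6,  -2,   0]

A^4 = A^3·A:
A^4[1,1] = (1)(1) + (3)(-2) + (-4)(-2) = 3
A^4[1,2] = (1)(1) + (3)(0) + (-4)(0) = 1
A^4[1,3] = (1)(-2) + (3)(2) + (-4)(0) = 4
A^4[2,1] = (-10)(1) + (-6)(-2) + (8)(-2) = -14
A^4[2,2] = (-10)(1) + (-6)(0) + (8)(0) = -10
A^4[2,3] = (-10)(-2) + (-6)(2) + (8)(0) = 8
A^4[3,1] = (-6)(1) + (-2)(-2) + (0)(-2) = -2
A^4[3,2] = (-6)(1) + (-2)(0) + (0)(0) = -6
A^4[3,3] = (-6)(-2) + (-2)(2) + (0)(0) = 8
A^4 = 
  [  3,   1,   4]
  [-14, -10,   8]
  [ -2,  -6,   8]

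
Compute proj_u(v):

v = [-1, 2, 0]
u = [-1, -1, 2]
v·u = (-1)(-1) + (2)(-1) + (0)(2) = -1
u·u = (-1)² + (-1)² + (2)² = 6
proj_u(v) = (v·u / u·u) × u = (-1/6) × u

proj_u(v) = [1/6, 1/6, -1/3]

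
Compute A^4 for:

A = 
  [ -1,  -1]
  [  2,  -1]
A² = A·A:
A²[1,1] = (-1)(-1) + (-1)(2) = -1
A²[1,2] = (-1)(-1) + (-1)(-1) = 2
A²[2,1] = (2)(-1) + (-1)(2) = -4
A²[2,2] = (2)(-1) + (-1)(-1) = -1
A² = 
  [ -1,   2]
  [ -4,  -1]

A^3 = A^2·A:
A^3[1,1] = (-1)(-1) + (2)(2) = 5
A^3[1,2] = (-1)(-1) + (2)(-1) = -1
A^3[2,1] = (-4)(-1) + (-1)(2) = 2
A^3[2,2] = (-4)(-1) + (-1)(-1) = 5
A^3 = 
  [  5,  -1]
  [  2,   5]

A^4 = A^3·A:
A^4[1,1] = (5)(-1) + (-1)(2) = -7
A^4[1,2] = (5)(-1) + (-1)(-1) = -4
A^4[2,1] = (2)(-1) + (5)(2) = 8
A^4[2,2] = (2)(-1) + (5)(-1) = -7
A^4 = 
  [ -7,  -4]
  [  8,  -7]

Therefore
A^4 = 
  [ -7,  -4]
  [  8,  -7]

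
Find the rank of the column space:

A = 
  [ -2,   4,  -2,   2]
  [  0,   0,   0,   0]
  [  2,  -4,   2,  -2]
Row reduce:
R3 → R3 + (1)·R1
REF = 
  [ -2,   4,  -2,   2]
  [  0,   0,   0,   0]
  [  0,   0,   0,   0]
Pivot columns: 1 → 1 pivot.
dim(Col(A)) = number of pivot columns = 1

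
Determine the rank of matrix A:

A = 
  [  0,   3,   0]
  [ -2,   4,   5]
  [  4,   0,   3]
rank(A) = 3

Row reduce:
Swap R1 ↔ R2
R3 → R3 + (2)·R1
R3 → R3 - (8/3)·R2
REF = 
  [ -2,   4,   5]
  [  0,   3,   0]
  [  0,   0,  13]
Pivot columns: 1, 2, 3 → 3 pivots.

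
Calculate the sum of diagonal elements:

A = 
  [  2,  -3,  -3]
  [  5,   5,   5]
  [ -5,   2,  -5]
2

tr(A) = 2 + 5 + -5 = 2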